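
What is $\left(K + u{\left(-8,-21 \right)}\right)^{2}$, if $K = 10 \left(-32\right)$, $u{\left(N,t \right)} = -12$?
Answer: $110224$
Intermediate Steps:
$K = -320$
$\left(K + u{\left(-8,-21 \right)}\right)^{2} = \left(-320 - 12\right)^{2} = \left(-332\right)^{2} = 110224$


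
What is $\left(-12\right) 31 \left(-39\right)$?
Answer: $14508$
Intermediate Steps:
$\left(-12\right) 31 \left(-39\right) = \left(-372\right) \left(-39\right) = 14508$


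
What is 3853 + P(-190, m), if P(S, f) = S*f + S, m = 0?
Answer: 3663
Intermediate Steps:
P(S, f) = S + S*f
3853 + P(-190, m) = 3853 - 190*(1 + 0) = 3853 - 190*1 = 3853 - 190 = 3663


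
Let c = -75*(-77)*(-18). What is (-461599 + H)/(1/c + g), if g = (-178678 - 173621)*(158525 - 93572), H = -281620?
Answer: 77257615050/2378675058640651 ≈ 3.2479e-5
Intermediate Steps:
c = -103950 (c = 5775*(-18) = -103950)
g = -22882876947 (g = -352299*64953 = -22882876947)
(-461599 + H)/(1/c + g) = (-461599 - 281620)/(1/(-103950) - 22882876947) = -743219/(-1/103950 - 22882876947) = -743219/(-2378675058640651/103950) = -743219*(-103950/2378675058640651) = 77257615050/2378675058640651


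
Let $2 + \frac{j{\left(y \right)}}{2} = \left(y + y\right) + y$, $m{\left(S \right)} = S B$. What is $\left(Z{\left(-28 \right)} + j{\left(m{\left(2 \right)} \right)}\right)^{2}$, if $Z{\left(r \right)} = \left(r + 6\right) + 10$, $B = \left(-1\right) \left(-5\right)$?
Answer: $1936$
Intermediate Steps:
$B = 5$
$m{\left(S \right)} = 5 S$ ($m{\left(S \right)} = S 5 = 5 S$)
$j{\left(y \right)} = -4 + 6 y$ ($j{\left(y \right)} = -4 + 2 \left(\left(y + y\right) + y\right) = -4 + 2 \left(2 y + y\right) = -4 + 2 \cdot 3 y = -4 + 6 y$)
$Z{\left(r \right)} = 16 + r$ ($Z{\left(r \right)} = \left(6 + r\right) + 10 = 16 + r$)
$\left(Z{\left(-28 \right)} + j{\left(m{\left(2 \right)} \right)}\right)^{2} = \left(\left(16 - 28\right) - \left(4 - 6 \cdot 5 \cdot 2\right)\right)^{2} = \left(-12 + \left(-4 + 6 \cdot 10\right)\right)^{2} = \left(-12 + \left(-4 + 60\right)\right)^{2} = \left(-12 + 56\right)^{2} = 44^{2} = 1936$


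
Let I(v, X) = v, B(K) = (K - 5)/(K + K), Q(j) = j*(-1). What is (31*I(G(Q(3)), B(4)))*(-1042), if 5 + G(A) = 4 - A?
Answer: -64604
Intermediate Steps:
Q(j) = -j
G(A) = -1 - A (G(A) = -5 + (4 - A) = -1 - A)
B(K) = (-5 + K)/(2*K) (B(K) = (-5 + K)/((2*K)) = (-5 + K)*(1/(2*K)) = (-5 + K)/(2*K))
(31*I(G(Q(3)), B(4)))*(-1042) = (31*(-1 - (-1)*3))*(-1042) = (31*(-1 - 1*(-3)))*(-1042) = (31*(-1 + 3))*(-1042) = (31*2)*(-1042) = 62*(-1042) = -64604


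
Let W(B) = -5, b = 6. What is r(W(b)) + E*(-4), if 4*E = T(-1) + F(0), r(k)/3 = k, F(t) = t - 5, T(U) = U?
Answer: -9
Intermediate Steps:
F(t) = -5 + t
r(k) = 3*k
E = -3/2 (E = (-1 + (-5 + 0))/4 = (-1 - 5)/4 = (¼)*(-6) = -3/2 ≈ -1.5000)
r(W(b)) + E*(-4) = 3*(-5) - 3/2*(-4) = -15 + 6 = -9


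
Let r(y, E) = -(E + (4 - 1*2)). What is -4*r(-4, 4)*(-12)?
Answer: -288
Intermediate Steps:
r(y, E) = -2 - E (r(y, E) = -(E + (4 - 2)) = -(E + 2) = -(2 + E) = -2 - E)
-4*r(-4, 4)*(-12) = -4*(-2 - 1*4)*(-12) = -4*(-2 - 4)*(-12) = -4*(-6)*(-12) = 24*(-12) = -288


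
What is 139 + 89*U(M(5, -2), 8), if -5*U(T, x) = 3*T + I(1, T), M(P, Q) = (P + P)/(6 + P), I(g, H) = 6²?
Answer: -30269/55 ≈ -550.35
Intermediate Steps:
I(g, H) = 36
M(P, Q) = 2*P/(6 + P) (M(P, Q) = (2*P)/(6 + P) = 2*P/(6 + P))
U(T, x) = -36/5 - 3*T/5 (U(T, x) = -(3*T + 36)/5 = -(36 + 3*T)/5 = -36/5 - 3*T/5)
139 + 89*U(M(5, -2), 8) = 139 + 89*(-36/5 - 6*5/(5*(6 + 5))) = 139 + 89*(-36/5 - 6*5/(5*11)) = 139 + 89*(-36/5 - ⅗*10/11) = 139 + 89*(-36/5 - 6/11) = 139 + 89*(-426/55) = 139 - 37914/55 = -30269/55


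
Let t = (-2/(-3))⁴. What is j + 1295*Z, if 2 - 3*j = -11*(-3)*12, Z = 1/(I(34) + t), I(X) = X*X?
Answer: -36584203/280956 ≈ -130.21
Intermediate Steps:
t = 16/81 (t = (-2*(-⅓))⁴ = (⅔)⁴ = 16/81 ≈ 0.19753)
I(X) = X²
Z = 81/93652 (Z = 1/(34² + 16/81) = 1/(1156 + 16/81) = 1/(93652/81) = 81/93652 ≈ 0.00086490)
j = -394/3 (j = ⅔ - (-11*(-3))*12/3 = ⅔ - 11*12 = ⅔ - ⅓*396 = ⅔ - 132 = -394/3 ≈ -131.33)
j + 1295*Z = -394/3 + 1295*(81/93652) = -394/3 + 104895/93652 = -36584203/280956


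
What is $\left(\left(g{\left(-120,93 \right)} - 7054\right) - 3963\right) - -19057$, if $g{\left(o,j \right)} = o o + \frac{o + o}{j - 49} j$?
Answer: $\frac{241260}{11} \approx 21933.0$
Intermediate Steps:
$g{\left(o,j \right)} = o^{2} + \frac{2 j o}{-49 + j}$ ($g{\left(o,j \right)} = o^{2} + \frac{2 o}{-49 + j} j = o^{2} + \frac{2 j o}{-49 + j}$)
$\left(\left(g{\left(-120,93 \right)} - 7054\right) - 3963\right) - -19057 = \left(\left(- \frac{120 \left(\left(-49\right) \left(-120\right) + 2 \cdot 93 + 93 \left(-120\right)\right)}{-49 + 93} - 7054\right) - 3963\right) - -19057 = \left(\left(- \frac{120 \left(5880 + 186 - 11160\right)}{44} - 7054\right) - 3963\right) + 19057 = \left(\left(\left(-120\right) \frac{1}{44} \left(-5094\right) - 7054\right) - 3963\right) + 19057 = \left(\left(\frac{152820}{11} - 7054\right) - 3963\right) + 19057 = \left(\frac{75226}{11} - 3963\right) + 19057 = \frac{31633}{11} + 19057 = \frac{241260}{11}$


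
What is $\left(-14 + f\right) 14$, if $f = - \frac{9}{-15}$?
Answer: $- \frac{938}{5} \approx -187.6$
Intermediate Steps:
$f = \frac{3}{5}$ ($f = \left(-9\right) \left(- \frac{1}{15}\right) = \frac{3}{5} \approx 0.6$)
$\left(-14 + f\right) 14 = \left(-14 + \frac{3}{5}\right) 14 = \left(- \frac{67}{5}\right) 14 = - \frac{938}{5}$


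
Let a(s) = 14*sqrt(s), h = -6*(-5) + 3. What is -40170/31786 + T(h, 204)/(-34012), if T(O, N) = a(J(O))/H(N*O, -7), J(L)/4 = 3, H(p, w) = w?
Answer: -20085/15893 + sqrt(3)/8503 ≈ -1.2636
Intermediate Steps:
J(L) = 12 (J(L) = 4*3 = 12)
h = 33 (h = 30 + 3 = 33)
T(O, N) = -4*sqrt(3) (T(O, N) = (14*sqrt(12))/(-7) = (14*(2*sqrt(3)))*(-1/7) = (28*sqrt(3))*(-1/7) = -4*sqrt(3))
-40170/31786 + T(h, 204)/(-34012) = -40170/31786 - 4*sqrt(3)/(-34012) = -40170*1/31786 - 4*sqrt(3)*(-1/34012) = -20085/15893 + sqrt(3)/8503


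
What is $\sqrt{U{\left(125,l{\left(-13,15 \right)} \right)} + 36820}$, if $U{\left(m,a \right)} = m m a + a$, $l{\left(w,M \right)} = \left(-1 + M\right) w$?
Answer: $14 i \sqrt{14322} \approx 1675.4 i$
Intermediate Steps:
$l{\left(w,M \right)} = w \left(-1 + M\right)$
$U{\left(m,a \right)} = a + a m^{2}$ ($U{\left(m,a \right)} = m^{2} a + a = a m^{2} + a = a + a m^{2}$)
$\sqrt{U{\left(125,l{\left(-13,15 \right)} \right)} + 36820} = \sqrt{- 13 \left(-1 + 15\right) \left(1 + 125^{2}\right) + 36820} = \sqrt{\left(-13\right) 14 \left(1 + 15625\right) + 36820} = \sqrt{\left(-182\right) 15626 + 36820} = \sqrt{-2843932 + 36820} = \sqrt{-2807112} = 14 i \sqrt{14322}$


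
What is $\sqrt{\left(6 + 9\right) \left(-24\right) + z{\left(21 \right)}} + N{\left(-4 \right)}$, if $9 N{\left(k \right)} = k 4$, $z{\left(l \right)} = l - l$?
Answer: $- \frac{16}{9} + 6 i \sqrt{10} \approx -1.7778 + 18.974 i$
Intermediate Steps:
$z{\left(l \right)} = 0$
$N{\left(k \right)} = \frac{4 k}{9}$ ($N{\left(k \right)} = \frac{k 4}{9} = \frac{4 k}{9}$)
$\sqrt{\left(6 + 9\right) \left(-24\right) + z{\left(21 \right)}} + N{\left(-4 \right)} = \sqrt{\left(6 + 9\right) \left(-24\right) + 0} + \frac{4}{9} \left(-4\right) = \sqrt{15 \left(-24\right) + 0} - \frac{16}{9} = \sqrt{-360 + 0} - \frac{16}{9} = \sqrt{-360} - \frac{16}{9} = 6 i \sqrt{10} - \frac{16}{9} = - \frac{16}{9} + 6 i \sqrt{10}$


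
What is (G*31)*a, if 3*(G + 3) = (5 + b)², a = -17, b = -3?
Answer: 2635/3 ≈ 878.33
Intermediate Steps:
G = -5/3 (G = -3 + (5 - 3)²/3 = -3 + (⅓)*2² = -3 + (⅓)*4 = -3 + 4/3 = -5/3 ≈ -1.6667)
(G*31)*a = -5/3*31*(-17) = -155/3*(-17) = 2635/3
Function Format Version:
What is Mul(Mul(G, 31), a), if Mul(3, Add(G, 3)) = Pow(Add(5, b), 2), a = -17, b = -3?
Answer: Rational(2635, 3) ≈ 878.33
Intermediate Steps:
G = Rational(-5, 3) (G = Add(-3, Mul(Rational(1, 3), Pow(Add(5, -3), 2))) = Add(-3, Mul(Rational(1, 3), Pow(2, 2))) = Add(-3, Mul(Rational(1, 3), 4)) = Add(-3, Rational(4, 3)) = Rational(-5, 3) ≈ -1.6667)
Mul(Mul(G, 31), a) = Mul(Mul(Rational(-5, 3), 31), -17) = Mul(Rational(-155, 3), -17) = Rational(2635, 3)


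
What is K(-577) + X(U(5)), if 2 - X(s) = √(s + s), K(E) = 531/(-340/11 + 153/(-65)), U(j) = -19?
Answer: -332099/23783 - I*√38 ≈ -13.964 - 6.1644*I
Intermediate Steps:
K(E) = -379665/23783 (K(E) = 531/(-340*1/11 + 153*(-1/65)) = 531/(-340/11 - 153/65) = 531/(-23783/715) = 531*(-715/23783) = -379665/23783)
X(s) = 2 - √2*√s (X(s) = 2 - √(s + s) = 2 - √(2*s) = 2 - √2*√s)
K(-577) + X(U(5)) = -379665/23783 + (2 - √2*√(-19)) = -379665/23783 + (2 - √2*I*√19) = -379665/23783 + (2 - I*√38) = -332099/23783 - I*√38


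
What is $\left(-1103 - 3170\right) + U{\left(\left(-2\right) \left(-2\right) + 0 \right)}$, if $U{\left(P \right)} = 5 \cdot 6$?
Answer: $-4243$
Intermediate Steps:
$U{\left(P \right)} = 30$
$\left(-1103 - 3170\right) + U{\left(\left(-2\right) \left(-2\right) + 0 \right)} = \left(-1103 - 3170\right) + 30 = -4273 + 30 = -4243$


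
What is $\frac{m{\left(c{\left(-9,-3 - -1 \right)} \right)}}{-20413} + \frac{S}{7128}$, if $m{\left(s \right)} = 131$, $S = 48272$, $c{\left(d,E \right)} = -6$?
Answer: $\frac{123055321}{18187983} \approx 6.7657$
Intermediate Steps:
$\frac{m{\left(c{\left(-9,-3 - -1 \right)} \right)}}{-20413} + \frac{S}{7128} = \frac{131}{-20413} + \frac{48272}{7128} = 131 \left(- \frac{1}{20413}\right) + 48272 \cdot \frac{1}{7128} = - \frac{131}{20413} + \frac{6034}{891} = \frac{123055321}{18187983}$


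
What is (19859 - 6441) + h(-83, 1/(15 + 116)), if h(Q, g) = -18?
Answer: 13400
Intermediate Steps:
(19859 - 6441) + h(-83, 1/(15 + 116)) = (19859 - 6441) - 18 = 13418 - 18 = 13400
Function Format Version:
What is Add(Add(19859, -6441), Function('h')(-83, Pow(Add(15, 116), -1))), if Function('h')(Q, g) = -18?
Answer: 13400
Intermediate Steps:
Add(Add(19859, -6441), Function('h')(-83, Pow(Add(15, 116), -1))) = Add(Add(19859, -6441), -18) = Add(13418, -18) = 13400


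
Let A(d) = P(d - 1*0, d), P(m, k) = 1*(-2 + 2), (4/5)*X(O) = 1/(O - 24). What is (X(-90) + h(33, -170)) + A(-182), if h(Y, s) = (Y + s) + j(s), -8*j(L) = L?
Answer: -52787/456 ≈ -115.76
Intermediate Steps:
X(O) = 5/(4*(-24 + O)) (X(O) = 5/(4*(O - 24)) = 5/(4*(-24 + O)))
P(m, k) = 0 (P(m, k) = 1*0 = 0)
A(d) = 0
j(L) = -L/8
h(Y, s) = Y + 7*s/8 (h(Y, s) = (Y + s) - s/8 = Y + 7*s/8)
(X(-90) + h(33, -170)) + A(-182) = (5/(4*(-24 - 90)) + (33 + (7/8)*(-170))) + 0 = ((5/4)/(-114) + (33 - 595/4)) + 0 = ((5/4)*(-1/114) - 463/4) + 0 = (-5/456 - 463/4) + 0 = -52787/456 + 0 = -52787/456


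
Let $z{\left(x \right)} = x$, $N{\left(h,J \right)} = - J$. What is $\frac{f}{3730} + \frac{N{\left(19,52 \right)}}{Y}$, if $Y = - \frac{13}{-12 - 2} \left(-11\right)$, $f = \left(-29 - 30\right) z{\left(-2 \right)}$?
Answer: $\frac{105089}{20515} \approx 5.1225$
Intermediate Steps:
$f = 118$ ($f = \left(-29 - 30\right) \left(-2\right) = \left(-59\right) \left(-2\right) = 118$)
$Y = - \frac{143}{14}$ ($Y = - \frac{13}{-14} \left(-11\right) = \left(-13\right) \left(- \frac{1}{14}\right) \left(-11\right) = \frac{13}{14} \left(-11\right) = - \frac{143}{14} \approx -10.214$)
$\frac{f}{3730} + \frac{N{\left(19,52 \right)}}{Y} = \frac{118}{3730} + \frac{\left(-1\right) 52}{- \frac{143}{14}} = 118 \cdot \frac{1}{3730} - - \frac{56}{11} = \frac{59}{1865} + \frac{56}{11} = \frac{105089}{20515}$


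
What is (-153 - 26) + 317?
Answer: 138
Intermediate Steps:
(-153 - 26) + 317 = -179 + 317 = 138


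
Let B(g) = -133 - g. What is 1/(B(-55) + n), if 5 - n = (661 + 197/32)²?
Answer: -1024/455854553 ≈ -2.2463e-6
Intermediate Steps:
n = -455774681/1024 (n = 5 - (661 + 197/32)² = 5 - (21349/32)² = 5 - 1*455779801/1024 = 5 - 455779801/1024 = -455774681/1024 ≈ -4.4509e+5)
1/(B(-55) + n) = 1/((-133 - 1*(-55)) - 455774681/1024) = 1/((-133 + 55) - 455774681/1024) = 1/(-78 - 455774681/1024) = 1/(-455854553/1024) = -1024/455854553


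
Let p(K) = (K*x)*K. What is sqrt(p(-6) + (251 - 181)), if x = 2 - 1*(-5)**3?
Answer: sqrt(4642) ≈ 68.132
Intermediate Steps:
x = 127 (x = 2 - 1*(-125) = 2 + 125 = 127)
p(K) = 127*K**2 (p(K) = (K*127)*K = (127*K)*K = 127*K**2)
sqrt(p(-6) + (251 - 181)) = sqrt(127*(-6)**2 + (251 - 181)) = sqrt(127*36 + 70) = sqrt(4572 + 70) = sqrt(4642)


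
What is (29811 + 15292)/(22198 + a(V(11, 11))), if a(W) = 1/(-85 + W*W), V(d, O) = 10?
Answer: 29415/14477 ≈ 2.0318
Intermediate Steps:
a(W) = 1/(-85 + W²)
(29811 + 15292)/(22198 + a(V(11, 11))) = (29811 + 15292)/(22198 + 1/(-85 + 10²)) = 45103/(22198 + 1/(-85 + 100)) = 45103/(22198 + 1/15) = 45103/(332971/15) = 45103*(15/332971) = 29415/14477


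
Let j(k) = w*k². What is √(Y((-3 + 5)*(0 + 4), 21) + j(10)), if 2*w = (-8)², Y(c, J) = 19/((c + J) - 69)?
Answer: √1279810/20 ≈ 56.564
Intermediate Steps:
Y(c, J) = 19/(-69 + J + c) (Y(c, J) = 19/((J + c) - 69) = 19/(-69 + J + c))
w = 32 (w = (½)*(-8)² = (½)*64 = 32)
j(k) = 32*k²
√(Y((-3 + 5)*(0 + 4), 21) + j(10)) = √(19/(-69 + 21 + (-3 + 5)*(0 + 4)) + 32*10²) = √(19/(-69 + 21 + 2*4) + 32*100) = √(19/(-69 + 21 + 8) + 3200) = √(19/(-40) + 3200) = √(19*(-1/40) + 3200) = √(-19/40 + 3200) = √(127981/40) = √1279810/20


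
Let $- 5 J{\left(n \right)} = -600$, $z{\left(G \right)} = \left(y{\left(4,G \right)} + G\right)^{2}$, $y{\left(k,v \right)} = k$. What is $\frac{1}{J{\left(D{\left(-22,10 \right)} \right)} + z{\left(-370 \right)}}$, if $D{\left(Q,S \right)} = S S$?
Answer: $\frac{1}{134076} \approx 7.4585 \cdot 10^{-6}$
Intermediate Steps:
$D{\left(Q,S \right)} = S^{2}$
$z{\left(G \right)} = \left(4 + G\right)^{2}$
$J{\left(n \right)} = 120$ ($J{\left(n \right)} = \left(- \frac{1}{5}\right) \left(-600\right) = 120$)
$\frac{1}{J{\left(D{\left(-22,10 \right)} \right)} + z{\left(-370 \right)}} = \frac{1}{120 + \left(4 - 370\right)^{2}} = \frac{1}{120 + \left(-366\right)^{2}} = \frac{1}{120 + 133956} = \frac{1}{134076}$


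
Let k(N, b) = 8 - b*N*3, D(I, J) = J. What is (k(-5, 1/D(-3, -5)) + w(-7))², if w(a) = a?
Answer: 4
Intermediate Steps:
k(N, b) = 8 - 3*N*b (k(N, b) = 8 - N*b*3 = 8 - 3*N*b)
(k(-5, 1/D(-3, -5)) + w(-7))² = ((8 - 3*(-5)/(-5)) - 7)² = ((8 - 3*(-5)*(-⅕)) - 7)² = ((8 - 3) - 7)² = (5 - 7)² = (-2)² = 4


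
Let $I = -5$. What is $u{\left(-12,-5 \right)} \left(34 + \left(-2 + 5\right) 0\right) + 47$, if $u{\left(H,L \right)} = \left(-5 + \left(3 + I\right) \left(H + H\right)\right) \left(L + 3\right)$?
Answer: $-2877$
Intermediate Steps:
$u{\left(H,L \right)} = \left(-5 - 4 H\right) \left(3 + L\right)$ ($u{\left(H,L \right)} = \left(-5 + \left(3 - 5\right) \left(H + H\right)\right) \left(L + 3\right) = \left(-5 - 2 \cdot 2 H\right) \left(3 + L\right) = \left(-5 - 4 H\right) \left(3 + L\right)$)
$u{\left(-12,-5 \right)} \left(34 + \left(-2 + 5\right) 0\right) + 47 = \left(-15 - -144 - -25 - \left(-48\right) \left(-5\right)\right) \left(34 + \left(-2 + 5\right) 0\right) + 47 = \left(-15 + 144 + 25 - 240\right) \left(34 + 3 \cdot 0\right) + 47 = - 86 \left(34 + 0\right) + 47 = \left(-86\right) 34 + 47 = -2924 + 47 = -2877$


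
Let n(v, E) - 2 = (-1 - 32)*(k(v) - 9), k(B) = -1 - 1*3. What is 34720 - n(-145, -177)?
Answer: 34289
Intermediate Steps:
k(B) = -4 (k(B) = -1 - 3 = -4)
n(v, E) = 431 (n(v, E) = 2 + (-1 - 32)*(-4 - 9) = 2 - 33*(-13) = 2 + 429 = 431)
34720 - n(-145, -177) = 34720 - 1*431 = 34720 - 431 = 34289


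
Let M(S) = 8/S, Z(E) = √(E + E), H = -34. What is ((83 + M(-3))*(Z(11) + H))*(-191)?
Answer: 1565054/3 - 46031*√22/3 ≈ 4.4972e+5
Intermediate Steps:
Z(E) = √2*√E (Z(E) = √(2*E) = √2*√E)
((83 + M(-3))*(Z(11) + H))*(-191) = ((83 + 8/(-3))*(√2*√11 - 34))*(-191) = ((83 + 8*(-⅓))*(√22 - 34))*(-191) = ((83 - 8/3)*(-34 + √22))*(-191) = (241*(-34 + √22)/3)*(-191) = (-8194/3 + 241*√22/3)*(-191) = 1565054/3 - 46031*√22/3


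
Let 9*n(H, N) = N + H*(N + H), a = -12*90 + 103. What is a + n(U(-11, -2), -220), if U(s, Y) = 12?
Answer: -11509/9 ≈ -1278.8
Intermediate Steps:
a = -977 (a = -1080 + 103 = -977)
n(H, N) = N/9 + H*(H + N)/9 (n(H, N) = (N + H*(N + H))/9 = (N + H*(H + N))/9 = N/9 + H*(H + N)/9)
a + n(U(-11, -2), -220) = -977 + ((⅑)*(-220) + (⅑)*12² + (⅑)*12*(-220)) = -977 + (-220/9 + (⅑)*144 - 880/3) = -977 + (-220/9 + 16 - 880/3) = -977 - 2716/9 = -11509/9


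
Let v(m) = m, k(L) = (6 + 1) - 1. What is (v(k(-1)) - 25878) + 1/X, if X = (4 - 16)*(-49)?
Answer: -15212735/588 ≈ -25872.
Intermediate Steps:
k(L) = 6 (k(L) = 7 - 1 = 6)
X = 588 (X = -12*(-49) = 588)
(v(k(-1)) - 25878) + 1/X = (6 - 25878) + 1/588 = -25872 + 1/588 = -15212735/588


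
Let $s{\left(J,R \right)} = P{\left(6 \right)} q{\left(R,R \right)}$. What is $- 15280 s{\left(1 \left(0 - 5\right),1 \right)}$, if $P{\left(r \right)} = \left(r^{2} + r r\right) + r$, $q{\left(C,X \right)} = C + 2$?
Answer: $-3575520$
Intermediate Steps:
$q{\left(C,X \right)} = 2 + C$
$P{\left(r \right)} = r + 2 r^{2}$ ($P{\left(r \right)} = \left(r^{2} + r^{2}\right) + r = 2 r^{2} + r = r + 2 r^{2}$)
$s{\left(J,R \right)} = 156 + 78 R$ ($s{\left(J,R \right)} = 6 \left(1 + 2 \cdot 6\right) \left(2 + R\right) = 6 \left(1 + 12\right) \left(2 + R\right) = 6 \cdot 13 \left(2 + R\right) = 78 \left(2 + R\right) = 156 + 78 R$)
$- 15280 s{\left(1 \left(0 - 5\right),1 \right)} = - 15280 \left(156 + 78 \cdot 1\right) = - 15280 \left(156 + 78\right) = \left(-15280\right) 234 = -3575520$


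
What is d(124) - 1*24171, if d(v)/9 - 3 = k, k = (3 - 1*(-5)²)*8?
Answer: -25728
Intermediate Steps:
k = -176 (k = (3 - 1*25)*8 = (3 - 25)*8 = -22*8 = -176)
d(v) = -1557 (d(v) = 27 + 9*(-176) = 27 - 1584 = -1557)
d(124) - 1*24171 = -1557 - 1*24171 = -1557 - 24171 = -25728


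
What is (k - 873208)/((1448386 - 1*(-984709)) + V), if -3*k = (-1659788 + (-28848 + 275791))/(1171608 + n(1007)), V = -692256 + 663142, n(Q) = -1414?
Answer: -3065466874211/8439372426942 ≈ -0.36323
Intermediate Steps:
V = -29114
k = 1412845/3510582 (k = -(-1659788 + (-28848 + 275791))/(3*(1171608 - 1414)) = -(-1659788 + 246943)/(3*1170194) = -(-1412845)/(3*1170194) = -⅓*(-1412845/1170194) = 1412845/3510582 ≈ 0.40245)
(k - 873208)/((1448386 - 1*(-984709)) + V) = (1412845/3510582 - 873208)/((1448386 - 1*(-984709)) - 29114) = -3065466874211/(3510582*((1448386 + 984709) - 29114)) = -3065466874211/(3510582*(2433095 - 29114)) = -3065466874211/3510582/2403981 = -3065466874211/3510582*1/2403981 = -3065466874211/8439372426942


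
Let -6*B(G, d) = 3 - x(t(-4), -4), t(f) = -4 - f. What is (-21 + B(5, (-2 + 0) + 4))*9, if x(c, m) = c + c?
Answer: -387/2 ≈ -193.50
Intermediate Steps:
x(c, m) = 2*c
B(G, d) = -½ (B(G, d) = -(3 - 2*(-4 - 1*(-4)))/6 = -(3 - 2*(-4 + 4))/6 = -(3 - 2*0)/6 = -(3 - 1*0)/6 = -(3 + 0)/6 = -⅙*3 = -½)
(-21 + B(5, (-2 + 0) + 4))*9 = (-21 - ½)*9 = -43/2*9 = -387/2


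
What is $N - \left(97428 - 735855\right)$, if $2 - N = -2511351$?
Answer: $3149780$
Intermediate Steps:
$N = 2511353$ ($N = 2 - -2511351 = 2 + 2511351 = 2511353$)
$N - \left(97428 - 735855\right) = 2511353 - \left(97428 - 735855\right) = 2511353 - -638427 = 2511353 + 638427 = 3149780$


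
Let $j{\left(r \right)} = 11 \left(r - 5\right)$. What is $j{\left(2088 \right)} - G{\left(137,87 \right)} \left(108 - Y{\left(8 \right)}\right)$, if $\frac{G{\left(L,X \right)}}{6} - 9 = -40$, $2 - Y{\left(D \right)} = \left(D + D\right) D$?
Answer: $66437$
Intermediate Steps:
$Y{\left(D \right)} = 2 - 2 D^{2}$ ($Y{\left(D \right)} = 2 - \left(D + D\right) D = 2 - 2 D D = 2 - 2 D^{2}$)
$G{\left(L,X \right)} = -186$ ($G{\left(L,X \right)} = 54 + 6 \left(-40\right) = 54 - 240 = -186$)
$j{\left(r \right)} = -55 + 11 r$ ($j{\left(r \right)} = 11 \left(-5 + r\right) = -55 + 11 r$)
$j{\left(2088 \right)} - G{\left(137,87 \right)} \left(108 - Y{\left(8 \right)}\right) = \left(-55 + 11 \cdot 2088\right) - - 186 \left(108 - \left(2 - 2 \cdot 8^{2}\right)\right) = \left(-55 + 22968\right) - - 186 \left(108 - \left(2 - 128\right)\right) = 22913 - - 186 \left(108 - \left(2 - 128\right)\right) = 22913 - - 186 \left(108 - -126\right) = 22913 - - 186 \left(108 + 126\right) = 22913 - \left(-186\right) 234 = 22913 - -43524 = 22913 + 43524 = 66437$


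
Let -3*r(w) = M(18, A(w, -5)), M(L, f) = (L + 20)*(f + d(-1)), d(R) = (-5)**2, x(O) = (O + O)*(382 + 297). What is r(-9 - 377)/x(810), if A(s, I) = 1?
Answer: -247/824985 ≈ -0.00029940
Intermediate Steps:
x(O) = 1358*O (x(O) = (2*O)*679 = 1358*O)
d(R) = 25
M(L, f) = (20 + L)*(25 + f) (M(L, f) = (L + 20)*(f + 25) = (20 + L)*(25 + f))
r(w) = -988/3 (r(w) = -(500 + 20*1 + 25*18 + 18*1)/3 = -(500 + 20 + 450 + 18)/3 = -1/3*988 = -988/3)
r(-9 - 377)/x(810) = -988/(3*(1358*810)) = -988/3/1099980 = -988/3*1/1099980 = -247/824985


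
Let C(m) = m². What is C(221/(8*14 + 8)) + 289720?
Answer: 4172016841/14400 ≈ 2.8972e+5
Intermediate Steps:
C(221/(8*14 + 8)) + 289720 = (221/(8*14 + 8))² + 289720 = (221/(112 + 8))² + 289720 = (221/120)² + 289720 = 48841/14400 + 289720 = 4172016841/14400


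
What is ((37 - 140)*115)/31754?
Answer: -11845/31754 ≈ -0.37302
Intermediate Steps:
((37 - 140)*115)/31754 = -103*115*(1/31754) = -11845*1/31754 = -11845/31754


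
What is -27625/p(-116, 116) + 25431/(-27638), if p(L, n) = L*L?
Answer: -552849643/185948464 ≈ -2.9731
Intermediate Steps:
p(L, n) = L**2
-27625/p(-116, 116) + 25431/(-27638) = -27625/((-116)**2) + 25431/(-27638) = -27625/13456 + 25431*(-1/27638) = -27625*1/13456 - 25431/27638 = -27625/13456 - 25431/27638 = -552849643/185948464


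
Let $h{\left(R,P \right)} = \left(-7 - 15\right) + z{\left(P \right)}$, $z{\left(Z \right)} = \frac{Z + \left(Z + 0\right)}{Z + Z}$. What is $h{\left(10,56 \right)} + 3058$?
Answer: $3037$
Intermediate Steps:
$z{\left(Z \right)} = 1$ ($z{\left(Z \right)} = \frac{Z + Z}{2 Z} = 2 Z \frac{1}{2 Z} = 1$)
$h{\left(R,P \right)} = -21$ ($h{\left(R,P \right)} = \left(-7 - 15\right) + 1 = -22 + 1 = -21$)
$h{\left(10,56 \right)} + 3058 = -21 + 3058 = 3037$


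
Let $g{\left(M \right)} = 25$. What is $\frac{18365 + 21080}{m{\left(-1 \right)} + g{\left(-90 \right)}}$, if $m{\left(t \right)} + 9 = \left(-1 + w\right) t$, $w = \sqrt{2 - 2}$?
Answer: $\frac{39445}{17} \approx 2320.3$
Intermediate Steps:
$w = 0$ ($w = \sqrt{0} = 0$)
$m{\left(t \right)} = -9 - t$ ($m{\left(t \right)} = -9 + \left(-1 + 0\right) t = -9 - t$)
$\frac{18365 + 21080}{m{\left(-1 \right)} + g{\left(-90 \right)}} = \frac{18365 + 21080}{\left(-9 - -1\right) + 25} = \frac{39445}{\left(-9 + 1\right) + 25} = \frac{39445}{-8 + 25} = \frac{39445}{17}$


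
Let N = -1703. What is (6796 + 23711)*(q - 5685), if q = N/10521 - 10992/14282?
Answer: -4344061097989756/25043487 ≈ -1.7346e+8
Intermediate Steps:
q = -69984539/75130461 (q = -1703/10521 - 10992/14282 = -1703*1/10521 - 10992*1/14282 = -1703/10521 - 5496/7141 = -69984539/75130461 ≈ -0.93151)
(6796 + 23711)*(q - 5685) = (6796 + 23711)*(-69984539/75130461 - 5685) = 30507*(-427186655324/75130461) = -4344061097989756/25043487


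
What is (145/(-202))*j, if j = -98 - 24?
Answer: 8845/101 ≈ 87.574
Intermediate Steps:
j = -122
(145/(-202))*j = (145/(-202))*(-122) = (145*(-1/202))*(-122) = -145/202*(-122) = 8845/101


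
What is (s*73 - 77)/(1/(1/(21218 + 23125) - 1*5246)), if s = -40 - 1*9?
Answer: 94445091062/4927 ≈ 1.9169e+7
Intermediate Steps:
s = -49 (s = -40 - 9 = -49)
(s*73 - 77)/(1/(1/(21218 + 23125) - 1*5246)) = (-49*73 - 77)/(1/(1/(21218 + 23125) - 1*5246)) = (-3577 - 77)/(1/(1/44343 - 5246)) = -3654/(1/(1/44343 - 5246)) = -3654/(1/(-232623377/44343)) = -3654/(-44343/232623377) = -3654*(-232623377/44343) = 94445091062/4927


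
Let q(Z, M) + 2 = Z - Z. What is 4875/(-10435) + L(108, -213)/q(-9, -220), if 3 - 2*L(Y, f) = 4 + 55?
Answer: 28243/2087 ≈ 13.533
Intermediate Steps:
q(Z, M) = -2 (q(Z, M) = -2 + (Z - Z) = -2 + 0 = -2)
L(Y, f) = -28 (L(Y, f) = 3/2 - (4 + 55)/2 = 3/2 - 1/2*59 = 3/2 - 59/2 = -28)
4875/(-10435) + L(108, -213)/q(-9, -220) = 4875/(-10435) - 28/(-2) = 4875*(-1/10435) - 28*(-1/2) = -975/2087 + 14 = 28243/2087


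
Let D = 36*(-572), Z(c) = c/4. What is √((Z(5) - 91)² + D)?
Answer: I*√200591/4 ≈ 111.97*I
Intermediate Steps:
Z(c) = c/4 (Z(c) = c*(¼) = c/4)
D = -20592
√((Z(5) - 91)² + D) = √(((¼)*5 - 91)² - 20592) = √((5/4 - 91)² - 20592) = √((-359/4)² - 20592) = √(128881/16 - 20592) = √(-200591/16) = I*√200591/4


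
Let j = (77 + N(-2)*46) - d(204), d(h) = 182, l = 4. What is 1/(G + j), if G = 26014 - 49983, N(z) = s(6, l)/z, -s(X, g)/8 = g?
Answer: -1/23338 ≈ -4.2849e-5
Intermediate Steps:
s(X, g) = -8*g
N(z) = -32/z (N(z) = (-8*4)/z = -32/z)
j = 631 (j = (77 - 32/(-2)*46) - 1*182 = (77 - 32*(-1/2)*46) - 182 = (77 + 16*46) - 182 = (77 + 736) - 182 = 813 - 182 = 631)
G = -23969
1/(G + j) = 1/(-23969 + 631) = 1/(-23338) = -1/23338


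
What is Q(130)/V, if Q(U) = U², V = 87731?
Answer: 16900/87731 ≈ 0.19263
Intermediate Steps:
Q(130)/V = 130²/87731 = 16900*(1/87731) = 16900/87731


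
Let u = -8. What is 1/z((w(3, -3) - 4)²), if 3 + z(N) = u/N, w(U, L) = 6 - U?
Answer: -1/11 ≈ -0.090909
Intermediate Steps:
z(N) = -3 - 8/N
1/z((w(3, -3) - 4)²) = 1/(-3 - 8/((6 - 1*3) - 4)²) = 1/(-3 - 8/((6 - 3) - 4)²) = 1/(-3 - 8/(3 - 4)²) = 1/(-3 - 8/((-1)²)) = 1/(-3 - 8/1) = 1/(-3 - 8*1) = 1/(-3 - 8) = 1/(-11) = -1/11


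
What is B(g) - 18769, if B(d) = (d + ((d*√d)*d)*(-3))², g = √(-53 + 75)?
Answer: -18769 + (-√22 + 66*22^(¼))² ≈ 343.57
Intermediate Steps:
g = √22 ≈ 4.6904
B(d) = (d - 3*d^(5/2))² (B(d) = (d + (d^(3/2)*d)*(-3))² = (d + d^(5/2)*(-3))² = (d - 3*d^(5/2))²)
B(g) - 18769 = (-√22 + 3*(√22)^(5/2))² - 18769 = (-√22 + 3*(22*22^(¼)))² - 18769 = (-√22 + 66*22^(¼))² - 18769 = -18769 + (-√22 + 66*22^(¼))²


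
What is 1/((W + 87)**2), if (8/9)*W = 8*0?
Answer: 1/7569 ≈ 0.00013212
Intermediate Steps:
W = 0 (W = 9*(8*0)/8 = (9/8)*0 = 0)
1/((W + 87)**2) = 1/((0 + 87)**2) = 1/(87**2) = 1/7569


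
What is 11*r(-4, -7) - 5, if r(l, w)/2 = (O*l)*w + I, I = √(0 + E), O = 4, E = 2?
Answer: 2459 + 22*√2 ≈ 2490.1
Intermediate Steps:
I = √2 (I = √(0 + 2) = √2 ≈ 1.4142)
r(l, w) = 2*√2 + 8*l*w (r(l, w) = 2*((4*l)*w + √2) = 2*(4*l*w + √2) = 2*(√2 + 4*l*w) = 2*√2 + 8*l*w)
11*r(-4, -7) - 5 = 11*(2*√2 + 8*(-4)*(-7)) - 5 = 11*(2*√2 + 224) - 5 = 11*(224 + 2*√2) - 5 = (2464 + 22*√2) - 5 = 2459 + 22*√2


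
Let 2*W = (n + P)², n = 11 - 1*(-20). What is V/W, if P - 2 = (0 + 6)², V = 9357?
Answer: 6238/1587 ≈ 3.9307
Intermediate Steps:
n = 31 (n = 11 + 20 = 31)
P = 38 (P = 2 + (0 + 6)² = 2 + 6² = 2 + 36 = 38)
W = 4761/2 (W = (31 + 38)²/2 = (½)*69² = (½)*4761 = 4761/2 ≈ 2380.5)
V/W = 9357/(4761/2) = 9357*(2/4761) = 6238/1587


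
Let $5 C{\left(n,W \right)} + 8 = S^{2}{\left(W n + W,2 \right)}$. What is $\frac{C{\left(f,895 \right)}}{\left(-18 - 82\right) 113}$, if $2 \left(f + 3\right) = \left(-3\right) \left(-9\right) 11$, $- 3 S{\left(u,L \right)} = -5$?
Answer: $\frac{47}{508500} \approx 9.2429 \cdot 10^{-5}$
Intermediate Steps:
$S{\left(u,L \right)} = \frac{5}{3}$ ($S{\left(u,L \right)} = \left(- \frac{1}{3}\right) \left(-5\right) = \frac{5}{3}$)
$f = \frac{291}{2}$ ($f = -3 + \frac{\left(-3\right) \left(-9\right) 11}{2} = -3 + \frac{27 \cdot 11}{2} = -3 + \frac{1}{2} \cdot 297 = -3 + \frac{297}{2} = \frac{291}{2} \approx 145.5$)
$C{\left(n,W \right)} = - \frac{47}{45}$ ($C{\left(n,W \right)} = - \frac{8}{5} + \frac{\left(\frac{5}{3}\right)^{2}}{5} = - \frac{8}{5} + \frac{1}{5} \cdot \frac{25}{9} = - \frac{8}{5} + \frac{5}{9} = - \frac{47}{45}$)
$\frac{C{\left(f,895 \right)}}{\left(-18 - 82\right) 113} = - \frac{47}{45 \left(-18 - 82\right) 113} = - \frac{47}{45 \left(\left(-100\right) 113\right)} = - \frac{47}{45 \left(-11300\right)} = \left(- \frac{47}{45}\right) \left(- \frac{1}{11300}\right) = \frac{47}{508500}$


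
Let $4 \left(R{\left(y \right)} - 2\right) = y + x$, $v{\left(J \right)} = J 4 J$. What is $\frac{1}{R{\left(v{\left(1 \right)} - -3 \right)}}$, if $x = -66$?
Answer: $- \frac{4}{51} \approx -0.078431$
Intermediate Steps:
$v{\left(J \right)} = 4 J^{2}$ ($v{\left(J \right)} = 4 J J = 4 J^{2}$)
$R{\left(y \right)} = - \frac{29}{2} + \frac{y}{4}$ ($R{\left(y \right)} = 2 + \frac{y - 66}{4} = 2 + \frac{-66 + y}{4} = 2 + \left(- \frac{33}{2} + \frac{y}{4}\right) = - \frac{29}{2} + \frac{y}{4}$)
$\frac{1}{R{\left(v{\left(1 \right)} - -3 \right)}} = \frac{1}{- \frac{29}{2} + \frac{4 \cdot 1^{2} - -3}{4}} = \frac{1}{- \frac{29}{2} + \frac{4 \cdot 1 + 3}{4}} = \frac{1}{- \frac{29}{2} + \frac{4 + 3}{4}} = \frac{1}{- \frac{29}{2} + \frac{1}{4} \cdot 7} = \frac{1}{- \frac{29}{2} + \frac{7}{4}} = \frac{1}{- \frac{51}{4}} = - \frac{4}{51}$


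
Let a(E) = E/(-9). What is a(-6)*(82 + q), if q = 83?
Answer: 110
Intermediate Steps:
a(E) = -E/9 (a(E) = E*(-1/9) = -E/9)
a(-6)*(82 + q) = (-1/9*(-6))*(82 + 83) = (2/3)*165 = 110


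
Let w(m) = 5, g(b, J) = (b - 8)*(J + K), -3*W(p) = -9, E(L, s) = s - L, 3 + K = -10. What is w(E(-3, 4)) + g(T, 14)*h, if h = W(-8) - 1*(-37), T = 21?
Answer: 525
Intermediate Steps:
K = -13 (K = -3 - 10 = -13)
W(p) = 3 (W(p) = -1/3*(-9) = 3)
g(b, J) = (-13 + J)*(-8 + b) (g(b, J) = (b - 8)*(J - 13) = (-8 + b)*(-13 + J) = (-13 + J)*(-8 + b))
h = 40 (h = 3 - 1*(-37) = 3 + 37 = 40)
w(E(-3, 4)) + g(T, 14)*h = 5 + (104 - 13*21 - 8*14 + 14*21)*40 = 5 + (104 - 273 - 112 + 294)*40 = 5 + 13*40 = 5 + 520 = 525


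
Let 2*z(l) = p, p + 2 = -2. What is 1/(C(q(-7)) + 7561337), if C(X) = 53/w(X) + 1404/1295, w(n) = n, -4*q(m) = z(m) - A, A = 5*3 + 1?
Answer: 11655/88127532641 ≈ 1.3225e-7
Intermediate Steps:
p = -4 (p = -2 - 2 = -4)
z(l) = -2 (z(l) = (½)*(-4) = -2)
A = 16 (A = 15 + 1 = 16)
q(m) = 9/2 (q(m) = -(-2 - 1*16)/4 = -(-2 - 16)/4 = -¼*(-18) = 9/2)
C(X) = 1404/1295 + 53/X (C(X) = 53/X + 1404/1295 = 1404/1295 + 53/X)
1/(C(q(-7)) + 7561337) = 1/((1404/1295 + 53/(9/2)) + 7561337) = 1/((1404/1295 + 53*(2/9)) + 7561337) = 1/((1404/1295 + 106/9) + 7561337) = 1/(149906/11655 + 7561337) = 1/(88127532641/11655) = 11655/88127532641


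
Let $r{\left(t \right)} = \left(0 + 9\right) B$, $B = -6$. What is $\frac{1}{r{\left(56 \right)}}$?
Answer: $- \frac{1}{54} \approx -0.018519$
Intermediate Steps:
$r{\left(t \right)} = -54$ ($r{\left(t \right)} = \left(0 + 9\right) \left(-6\right) = 9 \left(-6\right) = -54$)
$\frac{1}{r{\left(56 \right)}} = \frac{1}{-54} = - \frac{1}{54}$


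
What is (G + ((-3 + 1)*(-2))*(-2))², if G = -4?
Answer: 144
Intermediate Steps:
(G + ((-3 + 1)*(-2))*(-2))² = (-4 + ((-3 + 1)*(-2))*(-2))² = (-4 - 2*(-2)*(-2))² = (-4 + 4*(-2))² = (-4 - 8)² = (-12)² = 144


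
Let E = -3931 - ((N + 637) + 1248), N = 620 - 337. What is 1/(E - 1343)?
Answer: -1/7442 ≈ -0.00013437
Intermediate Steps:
N = 283
E = -6099 (E = -3931 - ((283 + 637) + 1248) = -3931 - (920 + 1248) = -3931 - 1*2168 = -3931 - 2168 = -6099)
1/(E - 1343) = 1/(-6099 - 1343) = 1/(-7442) = -1/7442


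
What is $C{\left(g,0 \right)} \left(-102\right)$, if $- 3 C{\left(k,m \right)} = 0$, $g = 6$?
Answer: $0$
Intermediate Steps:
$C{\left(k,m \right)} = 0$ ($C{\left(k,m \right)} = \left(- \frac{1}{3}\right) 0 = 0$)
$C{\left(g,0 \right)} \left(-102\right) = 0 \left(-102\right) = 0$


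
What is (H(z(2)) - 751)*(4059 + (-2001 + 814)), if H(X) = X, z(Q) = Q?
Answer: -2151128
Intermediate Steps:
(H(z(2)) - 751)*(4059 + (-2001 + 814)) = (2 - 751)*(4059 + (-2001 + 814)) = -749*(4059 - 1187) = -749*2872 = -2151128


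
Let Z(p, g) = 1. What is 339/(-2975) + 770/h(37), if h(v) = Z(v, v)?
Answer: 2290411/2975 ≈ 769.89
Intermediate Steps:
h(v) = 1
339/(-2975) + 770/h(37) = 339/(-2975) + 770/1 = 339*(-1/2975) + 770*1 = -339/2975 + 770 = 2290411/2975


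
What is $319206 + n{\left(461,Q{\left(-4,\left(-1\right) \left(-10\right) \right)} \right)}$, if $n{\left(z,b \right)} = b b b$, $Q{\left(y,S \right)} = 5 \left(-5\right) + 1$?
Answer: $305382$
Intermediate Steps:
$Q{\left(y,S \right)} = -24$ ($Q{\left(y,S \right)} = -25 + 1 = -24$)
$n{\left(z,b \right)} = b^{3}$ ($n{\left(z,b \right)} = b^{2} b = b^{3}$)
$319206 + n{\left(461,Q{\left(-4,\left(-1\right) \left(-10\right) \right)} \right)} = 319206 + \left(-24\right)^{3} = 319206 - 13824 = 305382$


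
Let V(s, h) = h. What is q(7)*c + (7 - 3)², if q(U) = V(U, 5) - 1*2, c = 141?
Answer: 439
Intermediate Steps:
q(U) = 3 (q(U) = 5 - 1*2 = 5 - 2 = 3)
q(7)*c + (7 - 3)² = 3*141 + (7 - 3)² = 423 + 4² = 423 + 16 = 439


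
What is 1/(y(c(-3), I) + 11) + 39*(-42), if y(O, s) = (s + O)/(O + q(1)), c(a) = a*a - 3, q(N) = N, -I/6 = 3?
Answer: -106463/65 ≈ -1637.9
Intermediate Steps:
I = -18 (I = -6*3 = -18)
c(a) = -3 + a**2 (c(a) = a**2 - 3 = -3 + a**2)
y(O, s) = (O + s)/(1 + O) (y(O, s) = (s + O)/(O + 1) = (O + s)/(1 + O))
1/(y(c(-3), I) + 11) + 39*(-42) = 1/(((-3 + (-3)**2) - 18)/(1 + (-3 + (-3)**2)) + 11) + 39*(-42) = 1/(((-3 + 9) - 18)/(1 + (-3 + 9)) + 11) - 1638 = 1/((6 - 18)/(1 + 6) + 11) - 1638 = 1/(-12/7 + 11) - 1638 = 1/(65/7) - 1638 = 7/65 - 1638 = -106463/65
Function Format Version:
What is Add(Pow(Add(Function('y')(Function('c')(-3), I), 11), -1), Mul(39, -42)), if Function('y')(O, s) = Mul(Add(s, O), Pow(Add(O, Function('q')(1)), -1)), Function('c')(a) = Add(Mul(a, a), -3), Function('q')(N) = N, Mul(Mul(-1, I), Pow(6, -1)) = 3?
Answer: Rational(-106463, 65) ≈ -1637.9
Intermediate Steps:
I = -18 (I = Mul(-6, 3) = -18)
Function('c')(a) = Add(-3, Pow(a, 2)) (Function('c')(a) = Add(Pow(a, 2), -3) = Add(-3, Pow(a, 2)))
Function('y')(O, s) = Mul(Pow(Add(1, O), -1), Add(O, s)) (Function('y')(O, s) = Mul(Add(s, O), Pow(Add(O, 1), -1)) = Mul(Add(O, s), Pow(Add(1, O), -1)) = Mul(Pow(Add(1, O), -1), Add(O, s)))
Add(Pow(Add(Function('y')(Function('c')(-3), I), 11), -1), Mul(39, -42)) = Add(Pow(Add(Mul(Pow(Add(1, Add(-3, Pow(-3, 2))), -1), Add(Add(-3, Pow(-3, 2)), -18)), 11), -1), Mul(39, -42)) = Add(Pow(Add(Mul(Pow(Add(1, Add(-3, 9)), -1), Add(Add(-3, 9), -18)), 11), -1), -1638) = Add(Pow(Add(Mul(Pow(Add(1, 6), -1), Add(6, -18)), 11), -1), -1638) = Add(Pow(Add(Mul(Pow(7, -1), -12), 11), -1), -1638) = Add(Pow(Add(Mul(Rational(1, 7), -12), 11), -1), -1638) = Add(Pow(Add(Rational(-12, 7), 11), -1), -1638) = Add(Pow(Rational(65, 7), -1), -1638) = Add(Rational(7, 65), -1638) = Rational(-106463, 65)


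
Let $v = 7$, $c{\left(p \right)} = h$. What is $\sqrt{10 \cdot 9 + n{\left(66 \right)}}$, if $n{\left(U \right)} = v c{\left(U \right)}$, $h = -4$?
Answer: $\sqrt{62} \approx 7.874$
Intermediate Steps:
$c{\left(p \right)} = -4$
$n{\left(U \right)} = -28$ ($n{\left(U \right)} = 7 \left(-4\right) = -28$)
$\sqrt{10 \cdot 9 + n{\left(66 \right)}} = \sqrt{10 \cdot 9 - 28} = \sqrt{90 - 28} = \sqrt{62}$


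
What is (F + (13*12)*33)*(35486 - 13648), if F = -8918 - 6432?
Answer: -222791276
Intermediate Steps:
F = -15350
(F + (13*12)*33)*(35486 - 13648) = (-15350 + (13*12)*33)*(35486 - 13648) = (-15350 + 156*33)*21838 = (-15350 + 5148)*21838 = -10202*21838 = -222791276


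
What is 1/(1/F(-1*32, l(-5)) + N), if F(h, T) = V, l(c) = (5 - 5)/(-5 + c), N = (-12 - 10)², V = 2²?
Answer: 4/1937 ≈ 0.0020650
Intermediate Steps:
V = 4
N = 484 (N = (-22)² = 484)
l(c) = 0 (l(c) = 0/(-5 + c) = 0)
F(h, T) = 4
1/(1/F(-1*32, l(-5)) + N) = 1/(1/4 + 484) = 1/(¼ + 484) = 1/(1937/4) = 4/1937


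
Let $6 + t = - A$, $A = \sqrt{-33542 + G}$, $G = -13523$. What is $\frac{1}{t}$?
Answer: $\frac{i}{\sqrt{47065} - 6 i} \approx -0.00012739 + 0.0046059 i$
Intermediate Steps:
$A = i \sqrt{47065}$ ($A = \sqrt{-33542 - 13523} = \sqrt{-47065} = i \sqrt{47065} \approx 216.94 i$)
$t = -6 - i \sqrt{47065} \approx -6.0 - 216.94 i$
$\frac{1}{t} = \frac{1}{-6 - i \sqrt{47065}}$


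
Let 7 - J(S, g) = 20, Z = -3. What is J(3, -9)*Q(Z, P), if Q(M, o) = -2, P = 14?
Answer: 26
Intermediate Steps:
J(S, g) = -13 (J(S, g) = 7 - 1*20 = 7 - 20 = -13)
J(3, -9)*Q(Z, P) = -13*(-2) = 26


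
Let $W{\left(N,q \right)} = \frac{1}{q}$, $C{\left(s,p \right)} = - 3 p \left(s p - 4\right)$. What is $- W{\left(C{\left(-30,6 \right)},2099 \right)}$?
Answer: $- \frac{1}{2099} \approx -0.00047642$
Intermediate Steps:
$C{\left(s,p \right)} = - 3 p \left(-4 + p s\right)$ ($C{\left(s,p \right)} = - 3 p \left(p s - 4\right) = - 3 p \left(-4 + p s\right)$)
$- W{\left(C{\left(-30,6 \right)},2099 \right)} = - \frac{1}{2099}$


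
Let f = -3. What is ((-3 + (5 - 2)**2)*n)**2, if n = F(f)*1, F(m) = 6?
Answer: 1296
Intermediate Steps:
n = 6 (n = 6*1 = 6)
((-3 + (5 - 2)**2)*n)**2 = ((-3 + (5 - 2)**2)*6)**2 = ((-3 + 3**2)*6)**2 = ((-3 + 9)*6)**2 = (6*6)**2 = 36**2 = 1296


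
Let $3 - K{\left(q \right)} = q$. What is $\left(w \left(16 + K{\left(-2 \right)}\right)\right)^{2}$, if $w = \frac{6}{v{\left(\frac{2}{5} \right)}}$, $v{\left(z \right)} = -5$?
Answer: $\frac{15876}{25} \approx 635.04$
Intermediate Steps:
$K{\left(q \right)} = 3 - q$
$w = - \frac{6}{5}$ ($w = \frac{6}{-5} = 6 \left(- \frac{1}{5}\right) = - \frac{6}{5} \approx -1.2$)
$\left(w \left(16 + K{\left(-2 \right)}\right)\right)^{2} = \left(- \frac{6 \left(16 + \left(3 - -2\right)\right)}{5}\right)^{2} = \left(- \frac{6 \left(16 + \left(3 + 2\right)\right)}{5}\right)^{2} = \left(- \frac{6 \left(16 + 5\right)}{5}\right)^{2} = \left(\left(- \frac{6}{5}\right) 21\right)^{2} = \left(- \frac{126}{5}\right)^{2} = \frac{15876}{25}$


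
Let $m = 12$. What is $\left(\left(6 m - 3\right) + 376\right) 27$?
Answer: $12015$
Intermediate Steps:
$\left(\left(6 m - 3\right) + 376\right) 27 = \left(\left(6 \cdot 12 - 3\right) + 376\right) 27 = \left(\left(72 - 3\right) + 376\right) 27 = \left(69 + 376\right) 27 = 445 \cdot 27 = 12015$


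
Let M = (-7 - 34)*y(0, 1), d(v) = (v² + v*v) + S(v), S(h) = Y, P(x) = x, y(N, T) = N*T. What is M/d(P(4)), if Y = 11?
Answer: 0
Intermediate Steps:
S(h) = 11
d(v) = 11 + 2*v² (d(v) = (v² + v*v) + 11 = (v² + v²) + 11 = 2*v² + 11 = 11 + 2*v²)
M = 0 (M = (-7 - 34)*(0*1) = -41*0 = 0)
M/d(P(4)) = 0/(11 + 2*4²) = 0/(11 + 2*16) = 0/(11 + 32) = 0/43 = 0*(1/43) = 0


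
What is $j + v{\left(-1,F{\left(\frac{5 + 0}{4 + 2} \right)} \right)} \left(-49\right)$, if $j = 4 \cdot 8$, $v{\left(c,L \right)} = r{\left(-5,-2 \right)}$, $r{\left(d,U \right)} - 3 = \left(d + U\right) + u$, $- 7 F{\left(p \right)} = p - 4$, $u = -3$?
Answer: $375$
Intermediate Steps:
$F{\left(p \right)} = \frac{4}{7} - \frac{p}{7}$ ($F{\left(p \right)} = - \frac{p - 4}{7} = - \frac{-4 + p}{7} = \frac{4}{7} - \frac{p}{7}$)
$r{\left(d,U \right)} = U + d$ ($r{\left(d,U \right)} = 3 - \left(3 - U - d\right) = 3 + \left(-3 + U + d\right) = U + d$)
$v{\left(c,L \right)} = -7$ ($v{\left(c,L \right)} = -2 - 5 = -7$)
$j = 32$
$j + v{\left(-1,F{\left(\frac{5 + 0}{4 + 2} \right)} \right)} \left(-49\right) = 32 - -343 = 32 + 343 = 375$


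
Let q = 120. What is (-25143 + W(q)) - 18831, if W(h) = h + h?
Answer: -43734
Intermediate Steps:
W(h) = 2*h
(-25143 + W(q)) - 18831 = (-25143 + 2*120) - 18831 = (-25143 + 240) - 18831 = -24903 - 18831 = -43734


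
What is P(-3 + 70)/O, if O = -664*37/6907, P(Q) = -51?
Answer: 352257/24568 ≈ 14.338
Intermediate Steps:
O = -24568/6907 (O = -24568*1/6907 = -24568/6907 ≈ -3.5570)
P(-3 + 70)/O = -51/(-24568/6907) = -51*(-6907/24568) = 352257/24568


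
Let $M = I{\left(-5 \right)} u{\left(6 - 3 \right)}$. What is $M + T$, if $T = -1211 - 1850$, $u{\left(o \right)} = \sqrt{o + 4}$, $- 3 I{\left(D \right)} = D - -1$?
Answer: $-3061 + \frac{4 \sqrt{7}}{3} \approx -3057.5$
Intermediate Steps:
$I{\left(D \right)} = - \frac{1}{3} - \frac{D}{3}$ ($I{\left(D \right)} = - \frac{D - -1}{3} = - \frac{D + 1}{3} = - \frac{1 + D}{3} = - \frac{1}{3} - \frac{D}{3}$)
$u{\left(o \right)} = \sqrt{4 + o}$
$T = -3061$
$M = \frac{4 \sqrt{7}}{3}$ ($M = \left(- \frac{1}{3} - - \frac{5}{3}\right) \sqrt{4 + \left(6 - 3\right)} = \left(- \frac{1}{3} + \frac{5}{3}\right) \sqrt{4 + 3} = \frac{4 \sqrt{7}}{3} \approx 3.5277$)
$M + T = \frac{4 \sqrt{7}}{3} - 3061 = -3061 + \frac{4 \sqrt{7}}{3}$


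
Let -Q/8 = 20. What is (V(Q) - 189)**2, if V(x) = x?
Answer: 121801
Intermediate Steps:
Q = -160 (Q = -8*20 = -160)
(V(Q) - 189)**2 = (-160 - 189)**2 = (-349)**2 = 121801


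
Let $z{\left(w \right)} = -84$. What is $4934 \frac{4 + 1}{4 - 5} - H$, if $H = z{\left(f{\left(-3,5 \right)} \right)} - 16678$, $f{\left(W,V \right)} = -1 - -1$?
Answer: $-7908$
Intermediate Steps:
$f{\left(W,V \right)} = 0$ ($f{\left(W,V \right)} = -1 + 1 = 0$)
$H = -16762$ ($H = -84 - 16678 = -16762$)
$4934 \frac{4 + 1}{4 - 5} - H = 4934 \frac{4 + 1}{4 - 5} - -16762 = 4934 \frac{5}{-1} + 16762 = 4934 \cdot 5 \left(-1\right) + 16762 = 4934 \left(-5\right) + 16762 = -24670 + 16762 = -7908$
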